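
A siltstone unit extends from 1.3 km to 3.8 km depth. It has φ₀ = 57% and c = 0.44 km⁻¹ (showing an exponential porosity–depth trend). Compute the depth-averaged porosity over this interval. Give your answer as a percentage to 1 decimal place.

⟨φ⟩ = (1/(Z₂−Z₁)) ∫ φ₀ e^(−cZ) dZ = φ₀·(e^(−c·Z₁) − e^(−c·Z₂)) / (c·(Z₂−Z₁))
e^(−0.44×1.3) = 0.5644; e^(−0.44×3.8) = 0.1879
⟨φ⟩ = 0.57 × (0.5644 − 0.1879) / (0.44 × 2.5) = 0.57 × 0.3423 = 0.1951

19.5%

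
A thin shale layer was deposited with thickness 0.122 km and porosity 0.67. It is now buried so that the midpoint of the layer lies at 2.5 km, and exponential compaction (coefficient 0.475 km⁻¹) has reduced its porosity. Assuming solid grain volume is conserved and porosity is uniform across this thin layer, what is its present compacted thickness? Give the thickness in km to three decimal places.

0.051 km

Porosity at 2.5 km: n = 0.67·exp(−0.475×2.5) = 0.2043
Solid-volume conservation: h(1−n) = h₀(1−n₀) ⇒ h = h₀·(1−n₀)/(1−n)
h = 0.122 × (1 − 0.67)/(1 − 0.2043) = 0.122 × 0.4147 = 0.0506 km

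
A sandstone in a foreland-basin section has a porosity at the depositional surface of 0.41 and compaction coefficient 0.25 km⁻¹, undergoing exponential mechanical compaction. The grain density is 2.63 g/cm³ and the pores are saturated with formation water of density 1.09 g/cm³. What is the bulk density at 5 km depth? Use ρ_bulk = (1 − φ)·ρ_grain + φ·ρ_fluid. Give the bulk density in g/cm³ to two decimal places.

2.45 g/cm³

Porosity at depth: n = 0.41·exp(−0.25×5) = 0.41×0.2865 = 0.1175
Bulk density: ρ_b = (1−n)ρ_g + n·ρ_f = 0.8825×2.63 + 0.1175×1.09
       = 2.321 + 0.128 = 2.449 g/cm³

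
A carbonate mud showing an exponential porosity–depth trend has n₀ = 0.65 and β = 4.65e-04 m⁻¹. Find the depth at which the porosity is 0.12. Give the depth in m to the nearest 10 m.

3630 m

Working in km (1 km = 1000 m; β in km⁻¹ = β in m⁻¹ × 1000):
Invert Athy's law: Z = ln(n₀/n) / β
Z = ln(0.65/0.12) / 0.465 = ln(5.417) / 0.465 = 1.6895 / 0.465 = 3.633 km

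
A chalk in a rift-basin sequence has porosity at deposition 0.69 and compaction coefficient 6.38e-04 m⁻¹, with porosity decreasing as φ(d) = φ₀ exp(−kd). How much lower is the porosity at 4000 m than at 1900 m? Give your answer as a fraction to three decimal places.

0.152

Working in km (1 km = 1000 m; k in km⁻¹ = k in m⁻¹ × 1000):
φ(1.9) = 0.69·e^(−0.638×1.9) = 0.2053
φ(4) = 0.69·e^(−0.638×4) = 0.0538
Δφ = 0.2053 − 0.0538 = 0.1515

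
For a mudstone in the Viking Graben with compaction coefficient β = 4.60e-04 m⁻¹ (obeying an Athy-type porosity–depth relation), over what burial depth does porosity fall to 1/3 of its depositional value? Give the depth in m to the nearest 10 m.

Working in km (1 km = 1000 m; β in km⁻¹ = β in m⁻¹ × 1000):
φ/φ₀ = 1/3 ⇒ exp(−β·Z) = 1/3 ⇒ Z = ln(3) / β
Z = 1.0986 / 0.46 = 2.388 km

2390 m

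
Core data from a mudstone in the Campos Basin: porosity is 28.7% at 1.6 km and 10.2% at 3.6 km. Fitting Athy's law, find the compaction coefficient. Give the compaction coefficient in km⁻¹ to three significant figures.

Athy: φ(z) = φ₀ e^(−βz) ⇒ φ₁/φ₂ = e^{β(z₂−z₁)} ⇒ β = ln(φ₁/φ₂)/(z₂−z₁)
β = ln(0.287/0.102) / (3.6 − 1.6) = ln(2.814) / 2 = 1.0345 / 2 = 0.5173 km⁻¹

0.517 km⁻¹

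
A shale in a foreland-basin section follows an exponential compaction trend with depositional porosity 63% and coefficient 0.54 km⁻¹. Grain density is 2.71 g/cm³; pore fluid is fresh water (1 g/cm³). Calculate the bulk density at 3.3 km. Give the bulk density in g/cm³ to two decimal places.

Porosity at depth: φ = 0.63·exp(−0.54×3.3) = 0.63×0.1683 = 0.1060
Bulk density: ρ_b = (1−φ)ρ_g + φ·ρ_f = 0.8940×2.71 + 0.1060×1
       = 2.423 + 0.106 = 2.529 g/cm³

2.53 g/cm³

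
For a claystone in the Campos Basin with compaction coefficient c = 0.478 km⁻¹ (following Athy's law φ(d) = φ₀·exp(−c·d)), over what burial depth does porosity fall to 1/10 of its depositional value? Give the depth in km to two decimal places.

φ/φ₀ = 1/10 ⇒ exp(−c·d) = 1/10 ⇒ d = ln(10) / c
d = 2.3026 / 0.478 = 4.817 km

4.82 km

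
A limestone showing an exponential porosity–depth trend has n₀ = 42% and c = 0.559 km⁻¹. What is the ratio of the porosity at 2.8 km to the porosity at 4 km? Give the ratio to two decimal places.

1.96

n(Z₁)/n(Z₂) = e^(−c·Z₁)/e^(−c·Z₂) = e^{c(Z₂−Z₁)}
= exp(0.559 × 1.2) = exp(0.6708) = 1.9558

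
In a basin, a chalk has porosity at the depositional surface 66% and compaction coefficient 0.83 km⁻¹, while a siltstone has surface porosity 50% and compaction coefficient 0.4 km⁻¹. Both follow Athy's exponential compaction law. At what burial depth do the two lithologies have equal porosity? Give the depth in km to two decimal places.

Set φ₀ₐ e^(−kₐz) = φ₀ᵦ e^(−kᵦz) ⇒ ln(φ₀ₐ/φ₀ᵦ) = (kₐ − kᵦ)·z
z = ln(0.66/0.5) / (0.83 − 0.4) = 0.2776 / 0.43 = 0.646 km

0.65 km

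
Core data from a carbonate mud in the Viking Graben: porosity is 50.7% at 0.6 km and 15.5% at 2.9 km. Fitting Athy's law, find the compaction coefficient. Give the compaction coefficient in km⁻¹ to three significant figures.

0.515 km⁻¹

Athy: phi(d) = phi₀ e^(−kd) ⇒ phi₁/phi₂ = e^{k(d₂−d₁)} ⇒ k = ln(phi₁/phi₂)/(d₂−d₁)
k = ln(0.507/0.155) / (2.9 − 0.6) = ln(3.271) / 2.3 = 1.1851 / 2.3 = 0.5153 km⁻¹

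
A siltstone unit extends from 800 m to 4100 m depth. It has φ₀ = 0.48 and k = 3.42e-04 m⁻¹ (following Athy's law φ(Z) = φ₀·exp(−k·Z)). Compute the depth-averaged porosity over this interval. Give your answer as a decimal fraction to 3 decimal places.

0.219

Working in km (1 km = 1000 m; k in km⁻¹ = k in m⁻¹ × 1000):
⟨φ⟩ = (1/(Z₂−Z₁)) ∫ φ₀ e^(−kZ) dZ = φ₀·(e^(−k·Z₁) − e^(−k·Z₂)) / (k·(Z₂−Z₁))
e^(−0.342×0.8) = 0.7606; e^(−0.342×4.1) = 0.2461
⟨φ⟩ = 0.48 × (0.7606 − 0.2461) / (0.342 × 3.3) = 0.48 × 0.4559 = 0.2189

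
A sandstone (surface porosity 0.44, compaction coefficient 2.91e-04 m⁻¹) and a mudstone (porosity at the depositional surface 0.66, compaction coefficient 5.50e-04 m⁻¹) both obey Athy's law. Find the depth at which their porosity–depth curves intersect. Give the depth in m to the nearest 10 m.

1570 m

Working in km (1 km = 1000 m; c in km⁻¹ = c in m⁻¹ × 1000):
Set φ₀ₐ e^(−cₐZ) = φ₀ᵦ e^(−cᵦZ) ⇒ ln(φ₀ₐ/φ₀ᵦ) = (cₐ − cᵦ)·Z
Z = ln(0.44/0.66) / (0.291 − 0.55) = -0.4055 / -0.259 = 1.566 km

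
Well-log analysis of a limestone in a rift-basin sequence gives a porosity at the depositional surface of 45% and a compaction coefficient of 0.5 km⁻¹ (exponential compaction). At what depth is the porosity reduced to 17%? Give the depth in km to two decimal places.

Invert Athy's law: z = ln(φ₀/φ) / β
z = ln(0.45/0.17) / 0.5 = ln(2.647) / 0.5 = 0.9734 / 0.5 = 1.947 km

1.95 km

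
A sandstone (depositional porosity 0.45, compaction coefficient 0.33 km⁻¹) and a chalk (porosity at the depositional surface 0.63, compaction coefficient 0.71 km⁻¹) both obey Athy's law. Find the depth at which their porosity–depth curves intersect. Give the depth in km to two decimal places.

0.89 km

Set n₀ₐ e^(−kₐd) = n₀ᵦ e^(−kᵦd) ⇒ ln(n₀ₐ/n₀ᵦ) = (kₐ − kᵦ)·d
d = ln(0.45/0.63) / (0.33 − 0.71) = -0.3365 / -0.38 = 0.885 km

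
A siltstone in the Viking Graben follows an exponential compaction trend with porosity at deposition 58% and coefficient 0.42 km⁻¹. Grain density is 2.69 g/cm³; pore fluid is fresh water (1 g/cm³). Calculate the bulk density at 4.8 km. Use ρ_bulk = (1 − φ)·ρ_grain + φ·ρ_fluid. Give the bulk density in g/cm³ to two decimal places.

Porosity at depth: φ = 0.58·exp(−0.42×4.8) = 0.58×0.1332 = 0.0772
Bulk density: ρ_b = (1−φ)ρ_g + φ·ρ_f = 0.9228×2.69 + 0.0772×1
       = 2.482 + 0.077 = 2.559 g/cm³

2.56 g/cm³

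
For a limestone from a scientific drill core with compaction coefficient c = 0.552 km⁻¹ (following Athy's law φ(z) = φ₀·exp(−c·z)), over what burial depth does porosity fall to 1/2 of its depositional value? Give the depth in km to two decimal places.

φ/φ₀ = 1/2 ⇒ exp(−c·z) = 1/2 ⇒ z = ln(2) / c
z = 0.6931 / 0.552 = 1.256 km

1.26 km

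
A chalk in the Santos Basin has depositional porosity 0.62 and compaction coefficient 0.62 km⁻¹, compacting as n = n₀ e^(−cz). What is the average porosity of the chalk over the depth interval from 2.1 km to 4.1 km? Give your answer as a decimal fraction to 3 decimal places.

⟨n⟩ = (1/(z₂−z₁)) ∫ n₀ e^(−cz) dz = n₀·(e^(−c·z₁) − e^(−c·z₂)) / (c·(z₂−z₁))
e^(−0.62×2.1) = 0.2720; e^(−0.62×4.1) = 0.0787
⟨n⟩ = 0.62 × (0.2720 − 0.0787) / (0.62 × 2) = 0.62 × 0.1559 = 0.0966

0.097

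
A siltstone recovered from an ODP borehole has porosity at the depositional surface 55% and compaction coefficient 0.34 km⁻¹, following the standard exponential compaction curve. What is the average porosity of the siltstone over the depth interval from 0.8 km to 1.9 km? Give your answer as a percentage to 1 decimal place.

⟨φ⟩ = (1/(z₂−z₁)) ∫ φ₀ e^(−βz) dz = φ₀·(e^(−β·z₁) − e^(−β·z₂)) / (β·(z₂−z₁))
e^(−0.34×0.8) = 0.7619; e^(−0.34×1.9) = 0.5241
⟨φ⟩ = 0.55 × (0.7619 − 0.5241) / (0.34 × 1.1) = 0.55 × 0.6356 = 0.3496

35.0%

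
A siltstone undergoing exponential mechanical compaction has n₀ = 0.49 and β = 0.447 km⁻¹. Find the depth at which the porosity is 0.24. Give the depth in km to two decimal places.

1.60 km

Invert Athy's law: z = ln(n₀/n) / β
z = ln(0.49/0.24) / 0.447 = ln(2.042) / 0.447 = 0.7138 / 0.447 = 1.597 km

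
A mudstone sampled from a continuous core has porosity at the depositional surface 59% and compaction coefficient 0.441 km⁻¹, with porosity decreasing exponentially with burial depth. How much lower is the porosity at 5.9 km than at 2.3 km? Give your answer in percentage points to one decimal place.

17.0 percentage points

phi(2.3) = 0.59·e^(−0.441×2.3) = 0.2140
phi(5.9) = 0.59·e^(−0.441×5.9) = 0.0437
Δphi = 0.2140 − 0.0437 = 0.1702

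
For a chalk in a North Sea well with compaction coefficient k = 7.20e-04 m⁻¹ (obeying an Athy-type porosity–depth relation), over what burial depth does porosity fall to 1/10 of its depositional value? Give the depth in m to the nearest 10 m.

3200 m

Working in km (1 km = 1000 m; k in km⁻¹ = k in m⁻¹ × 1000):
φ/φ₀ = 1/10 ⇒ exp(−k·d) = 1/10 ⇒ d = ln(10) / k
d = 2.3026 / 0.72 = 3.198 km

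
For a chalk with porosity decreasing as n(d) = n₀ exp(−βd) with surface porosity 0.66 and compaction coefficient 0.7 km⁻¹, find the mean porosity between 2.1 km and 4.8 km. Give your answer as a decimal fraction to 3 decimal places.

⟨n⟩ = (1/(d₂−d₁)) ∫ n₀ e^(−βd) dd = n₀·(e^(−β·d₁) − e^(−β·d₂)) / (β·(d₂−d₁))
e^(−0.7×2.1) = 0.2299; e^(−0.7×4.8) = 0.0347
⟨n⟩ = 0.66 × (0.2299 − 0.0347) / (0.7 × 2.7) = 0.66 × 0.1033 = 0.0682

0.068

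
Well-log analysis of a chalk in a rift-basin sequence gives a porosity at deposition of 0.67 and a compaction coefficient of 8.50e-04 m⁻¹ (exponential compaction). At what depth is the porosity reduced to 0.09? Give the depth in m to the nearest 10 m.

2360 m

Working in km (1 km = 1000 m; k in km⁻¹ = k in m⁻¹ × 1000):
Invert Athy's law: Z = ln(phi₀/phi) / k
Z = ln(0.67/0.09) / 0.85 = ln(7.444) / 0.85 = 2.0075 / 0.85 = 2.362 km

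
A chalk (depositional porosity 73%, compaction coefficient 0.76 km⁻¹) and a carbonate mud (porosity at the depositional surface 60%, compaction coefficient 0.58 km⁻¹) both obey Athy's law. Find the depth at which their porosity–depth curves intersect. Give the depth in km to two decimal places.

1.09 km

Set phi₀ₐ e^(−cₐd) = phi₀ᵦ e^(−cᵦd) ⇒ ln(phi₀ₐ/phi₀ᵦ) = (cₐ − cᵦ)·d
d = ln(0.73/0.6) / (0.76 − 0.58) = 0.1961 / 0.18 = 1.090 km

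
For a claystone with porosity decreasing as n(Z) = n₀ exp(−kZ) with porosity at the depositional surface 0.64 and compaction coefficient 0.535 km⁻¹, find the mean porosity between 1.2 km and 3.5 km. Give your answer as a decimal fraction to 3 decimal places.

⟨n⟩ = (1/(Z₂−Z₁)) ∫ n₀ e^(−kZ) dZ = n₀·(e^(−k·Z₁) − e^(−k·Z₂)) / (k·(Z₂−Z₁))
e^(−0.535×1.2) = 0.5262; e^(−0.535×3.5) = 0.1537
⟨n⟩ = 0.64 × (0.5262 − 0.1537) / (0.535 × 2.3) = 0.64 × 0.3027 = 0.1937

0.194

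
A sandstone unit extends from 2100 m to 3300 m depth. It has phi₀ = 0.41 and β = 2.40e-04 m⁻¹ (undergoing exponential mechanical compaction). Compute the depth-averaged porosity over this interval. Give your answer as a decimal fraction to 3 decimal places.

Working in km (1 km = 1000 m; β in km⁻¹ = β in m⁻¹ × 1000):
⟨phi⟩ = (1/(d₂−d₁)) ∫ phi₀ e^(−βd) dd = phi₀·(e^(−β·d₁) − e^(−β·d₂)) / (β·(d₂−d₁))
e^(−0.24×2.1) = 0.6041; e^(−0.24×3.3) = 0.4529
⟨phi⟩ = 0.41 × (0.6041 − 0.4529) / (0.24 × 1.2) = 0.41 × 0.5249 = 0.2152

0.215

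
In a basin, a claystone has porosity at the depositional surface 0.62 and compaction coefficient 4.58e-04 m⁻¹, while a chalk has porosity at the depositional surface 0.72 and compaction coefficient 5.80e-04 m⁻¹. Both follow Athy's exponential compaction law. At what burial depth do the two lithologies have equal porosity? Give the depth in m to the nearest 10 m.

Working in km (1 km = 1000 m; k in km⁻¹ = k in m⁻¹ × 1000):
Set n₀ₐ e^(−kₐd) = n₀ᵦ e^(−kᵦd) ⇒ ln(n₀ₐ/n₀ᵦ) = (kₐ − kᵦ)·d
d = ln(0.62/0.72) / (0.458 − 0.58) = -0.1495 / -0.122 = 1.226 km

1230 m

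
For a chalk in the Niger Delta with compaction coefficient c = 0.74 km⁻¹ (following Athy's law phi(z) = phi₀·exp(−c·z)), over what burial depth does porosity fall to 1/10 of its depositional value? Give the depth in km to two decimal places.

3.11 km

phi/phi₀ = 1/10 ⇒ exp(−c·z) = 1/10 ⇒ z = ln(10) / c
z = 2.3026 / 0.74 = 3.112 km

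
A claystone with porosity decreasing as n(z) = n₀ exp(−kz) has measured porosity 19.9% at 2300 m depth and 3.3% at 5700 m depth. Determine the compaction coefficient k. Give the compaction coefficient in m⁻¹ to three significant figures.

Working in km (1 km = 1000 m; k in km⁻¹ = k in m⁻¹ × 1000):
Athy: n(z) = n₀ e^(−kz) ⇒ n₁/n₂ = e^{k(z₂−z₁)} ⇒ k = ln(n₁/n₂)/(z₂−z₁)
k = ln(0.199/0.033) / (5.7 − 2.3) = ln(6.03) / 3.4 = 1.7968 / 3.4 = 0.5285 km⁻¹

0.000528 m⁻¹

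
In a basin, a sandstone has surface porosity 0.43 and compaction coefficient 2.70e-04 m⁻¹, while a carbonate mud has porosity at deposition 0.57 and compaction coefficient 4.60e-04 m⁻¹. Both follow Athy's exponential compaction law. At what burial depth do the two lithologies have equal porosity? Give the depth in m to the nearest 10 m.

1480 m

Working in km (1 km = 1000 m; c in km⁻¹ = c in m⁻¹ × 1000):
Set φ₀ₐ e^(−cₐz) = φ₀ᵦ e^(−cᵦz) ⇒ ln(φ₀ₐ/φ₀ᵦ) = (cₐ − cᵦ)·z
z = ln(0.43/0.57) / (0.27 − 0.46) = -0.2819 / -0.19 = 1.483 km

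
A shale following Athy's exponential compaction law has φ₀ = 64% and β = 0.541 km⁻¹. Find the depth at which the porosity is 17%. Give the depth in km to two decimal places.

2.45 km

Invert Athy's law: Z = ln(φ₀/φ) / β
Z = ln(0.64/0.17) / 0.541 = ln(3.765) / 0.541 = 1.3257 / 0.541 = 2.450 km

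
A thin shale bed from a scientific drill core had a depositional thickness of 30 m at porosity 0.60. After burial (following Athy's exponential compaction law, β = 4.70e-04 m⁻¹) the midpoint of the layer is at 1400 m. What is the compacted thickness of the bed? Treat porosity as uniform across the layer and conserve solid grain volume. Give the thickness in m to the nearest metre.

Working in km (1 km = 1000 m; β in km⁻¹ = β in m⁻¹ × 1000):
Porosity at 1.4 km: phi = 0.6·exp(−0.47×1.4) = 0.3107
Solid-volume conservation: h(1−phi) = h₀(1−phi₀) ⇒ h = h₀·(1−phi₀)/(1−phi)
h = 0.03 × (1 − 0.6)/(1 − 0.3107) = 0.03 × 0.5803 = 0.0174 km

17 m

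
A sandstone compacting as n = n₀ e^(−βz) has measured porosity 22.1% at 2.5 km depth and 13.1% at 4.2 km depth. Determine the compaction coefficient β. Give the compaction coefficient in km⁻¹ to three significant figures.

0.308 km⁻¹

Athy: n(z) = n₀ e^(−βz) ⇒ n₁/n₂ = e^{β(z₂−z₁)} ⇒ β = ln(n₁/n₂)/(z₂−z₁)
β = ln(0.221/0.131) / (4.2 − 2.5) = ln(1.687) / 1.7 = 0.5230 / 1.7 = 0.3076 km⁻¹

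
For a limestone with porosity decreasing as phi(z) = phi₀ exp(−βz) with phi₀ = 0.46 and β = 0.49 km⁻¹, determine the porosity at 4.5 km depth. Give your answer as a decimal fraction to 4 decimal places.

0.0507

phi = phi₀·exp(−β·z) = 0.46 × exp(−0.49 × 4.5) = 0.46 × exp(−2.205)
  = 0.46 × 0.1103 = 0.0507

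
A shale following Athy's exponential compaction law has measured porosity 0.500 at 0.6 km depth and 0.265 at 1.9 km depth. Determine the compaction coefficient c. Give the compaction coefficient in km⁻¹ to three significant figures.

0.488 km⁻¹

Athy: φ(d) = φ₀ e^(−cd) ⇒ φ₁/φ₂ = e^{c(d₂−d₁)} ⇒ c = ln(φ₁/φ₂)/(d₂−d₁)
c = ln(0.5/0.265) / (1.9 − 0.6) = ln(1.887) / 1.3 = 0.6349 / 1.3 = 0.4884 km⁻¹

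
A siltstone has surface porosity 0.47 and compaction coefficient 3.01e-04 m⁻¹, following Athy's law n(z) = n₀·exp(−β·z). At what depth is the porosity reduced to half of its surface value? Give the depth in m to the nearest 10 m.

Working in km (1 km = 1000 m; β in km⁻¹ = β in m⁻¹ × 1000):
n/n₀ = 1/2 ⇒ exp(−β·z) = 1/2 ⇒ z = ln(2) / β
z = 0.6931 / 0.301 = 2.303 km

2300 m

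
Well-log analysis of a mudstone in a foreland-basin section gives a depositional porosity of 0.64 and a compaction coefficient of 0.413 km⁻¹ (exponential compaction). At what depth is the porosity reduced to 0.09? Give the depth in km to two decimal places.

Invert Athy's law: Z = ln(φ₀/φ) / c
Z = ln(0.64/0.09) / 0.413 = ln(7.111) / 0.413 = 1.9617 / 0.413 = 4.750 km

4.75 km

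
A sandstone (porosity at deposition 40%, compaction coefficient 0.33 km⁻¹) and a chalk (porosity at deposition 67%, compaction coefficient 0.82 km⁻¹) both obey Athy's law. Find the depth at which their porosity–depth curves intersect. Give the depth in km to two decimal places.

1.05 km

Set n₀ₐ e^(−cₐz) = n₀ᵦ e^(−cᵦz) ⇒ ln(n₀ₐ/n₀ᵦ) = (cₐ − cᵦ)·z
z = ln(0.4/0.67) / (0.33 − 0.82) = -0.5158 / -0.49 = 1.053 km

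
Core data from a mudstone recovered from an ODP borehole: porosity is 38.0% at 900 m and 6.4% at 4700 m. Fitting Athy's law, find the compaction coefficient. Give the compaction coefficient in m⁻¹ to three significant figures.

0.000469 m⁻¹

Working in km (1 km = 1000 m; β in km⁻¹ = β in m⁻¹ × 1000):
Athy: phi(Z) = phi₀ e^(−βZ) ⇒ phi₁/phi₂ = e^{β(Z₂−Z₁)} ⇒ β = ln(phi₁/phi₂)/(Z₂−Z₁)
β = ln(0.38/0.064) / (4.7 − 0.9) = ln(5.938) / 3.8 = 1.7813 / 3.8 = 0.4688 km⁻¹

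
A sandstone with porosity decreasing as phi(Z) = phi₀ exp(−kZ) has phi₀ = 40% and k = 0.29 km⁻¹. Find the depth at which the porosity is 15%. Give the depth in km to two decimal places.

3.38 km

Invert Athy's law: Z = ln(phi₀/phi) / k
Z = ln(0.4/0.15) / 0.29 = ln(2.667) / 0.29 = 0.9808 / 0.29 = 3.382 km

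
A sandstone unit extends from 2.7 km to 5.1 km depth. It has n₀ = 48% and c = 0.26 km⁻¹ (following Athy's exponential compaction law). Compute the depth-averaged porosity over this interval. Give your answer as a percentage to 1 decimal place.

17.7%

⟨n⟩ = (1/(z₂−z₁)) ∫ n₀ e^(−cz) dz = n₀·(e^(−c·z₁) − e^(−c·z₂)) / (c·(z₂−z₁))
e^(−0.26×2.7) = 0.4956; e^(−0.26×5.1) = 0.2655
⟨n⟩ = 0.48 × (0.4956 − 0.2655) / (0.26 × 2.4) = 0.48 × 0.3687 = 0.1770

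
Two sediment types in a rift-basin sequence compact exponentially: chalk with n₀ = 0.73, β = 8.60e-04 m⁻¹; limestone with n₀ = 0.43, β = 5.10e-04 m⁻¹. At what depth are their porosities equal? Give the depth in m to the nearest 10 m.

1510 m

Working in km (1 km = 1000 m; β in km⁻¹ = β in m⁻¹ × 1000):
Set n₀ₐ e^(−βₐZ) = n₀ᵦ e^(−βᵦZ) ⇒ ln(n₀ₐ/n₀ᵦ) = (βₐ − βᵦ)·Z
Z = ln(0.73/0.43) / (0.86 − 0.51) = 0.5293 / 0.35 = 1.512 km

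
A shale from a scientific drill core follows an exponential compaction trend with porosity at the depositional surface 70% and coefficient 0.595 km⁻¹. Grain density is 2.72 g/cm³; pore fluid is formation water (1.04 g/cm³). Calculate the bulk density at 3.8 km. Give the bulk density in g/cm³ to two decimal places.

2.60 g/cm³

Porosity at depth: n = 0.7·exp(−0.595×3.8) = 0.7×0.1042 = 0.0730
Bulk density: ρ_b = (1−n)ρ_g + n·ρ_f = 0.9270×2.72 + 0.0730×1.04
       = 2.522 + 0.076 = 2.597 g/cm³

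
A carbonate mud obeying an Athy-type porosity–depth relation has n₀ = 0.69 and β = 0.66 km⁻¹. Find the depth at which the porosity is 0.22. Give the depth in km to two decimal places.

1.73 km

Invert Athy's law: Z = ln(n₀/n) / β
Z = ln(0.69/0.22) / 0.66 = ln(3.136) / 0.66 = 1.1431 / 0.66 = 1.732 km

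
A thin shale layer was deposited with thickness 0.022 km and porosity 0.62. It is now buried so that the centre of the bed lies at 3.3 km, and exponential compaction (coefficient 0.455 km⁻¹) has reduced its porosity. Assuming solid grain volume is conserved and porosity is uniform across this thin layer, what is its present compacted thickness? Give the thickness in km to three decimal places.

0.010 km

Porosity at 3.3 km: φ = 0.62·exp(−0.455×3.3) = 0.1381
Solid-volume conservation: h(1−φ) = h₀(1−φ₀) ⇒ h = h₀·(1−φ₀)/(1−φ)
h = 0.022 × (1 − 0.62)/(1 − 0.1381) = 0.022 × 0.4409 = 0.0097 km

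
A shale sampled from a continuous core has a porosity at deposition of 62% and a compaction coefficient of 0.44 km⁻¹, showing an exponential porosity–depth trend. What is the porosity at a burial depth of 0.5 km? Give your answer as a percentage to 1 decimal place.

phi = phi₀·exp(−c·d) = 0.62 × exp(−0.44 × 0.5) = 0.62 × exp(−0.22)
  = 0.62 × 0.8025 = 0.4976

49.8%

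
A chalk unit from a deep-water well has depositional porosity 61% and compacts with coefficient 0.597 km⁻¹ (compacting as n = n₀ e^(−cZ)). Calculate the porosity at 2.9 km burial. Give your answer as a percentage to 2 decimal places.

10.80%

n = n₀·exp(−c·Z) = 0.61 × exp(−0.597 × 2.9) = 0.61 × exp(−1.731)
  = 0.61 × 0.1771 = 0.1080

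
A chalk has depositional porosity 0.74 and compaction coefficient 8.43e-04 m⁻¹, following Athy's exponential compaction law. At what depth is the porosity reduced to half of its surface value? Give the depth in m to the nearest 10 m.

Working in km (1 km = 1000 m; k in km⁻¹ = k in m⁻¹ × 1000):
φ/φ₀ = 1/2 ⇒ exp(−k·z) = 1/2 ⇒ z = ln(2) / k
z = 0.6931 / 0.843 = 0.822 km

820 m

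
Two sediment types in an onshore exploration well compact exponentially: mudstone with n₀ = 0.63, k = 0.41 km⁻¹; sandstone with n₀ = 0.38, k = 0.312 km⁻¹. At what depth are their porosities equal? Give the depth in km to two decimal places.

5.16 km

Set n₀ₐ e^(−kₐd) = n₀ᵦ e^(−kᵦd) ⇒ ln(n₀ₐ/n₀ᵦ) = (kₐ − kᵦ)·d
d = ln(0.63/0.38) / (0.41 − 0.312) = 0.5055 / 0.098 = 5.159 km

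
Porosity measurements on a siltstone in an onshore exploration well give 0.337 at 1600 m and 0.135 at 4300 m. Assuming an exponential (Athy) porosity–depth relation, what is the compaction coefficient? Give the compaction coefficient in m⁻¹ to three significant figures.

0.000339 m⁻¹

Working in km (1 km = 1000 m; β in km⁻¹ = β in m⁻¹ × 1000):
Athy: n(d) = n₀ e^(−βd) ⇒ n₁/n₂ = e^{β(d₂−d₁)} ⇒ β = ln(n₁/n₂)/(d₂−d₁)
β = ln(0.337/0.135) / (4.3 − 1.6) = ln(2.496) / 2.7 = 0.9148 / 2.7 = 0.3388 km⁻¹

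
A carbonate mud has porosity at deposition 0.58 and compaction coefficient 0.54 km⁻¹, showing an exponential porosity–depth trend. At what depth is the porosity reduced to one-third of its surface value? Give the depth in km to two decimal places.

φ/φ₀ = 1/3 ⇒ exp(−c·Z) = 1/3 ⇒ Z = ln(3) / c
Z = 1.0986 / 0.54 = 2.034 km

2.03 km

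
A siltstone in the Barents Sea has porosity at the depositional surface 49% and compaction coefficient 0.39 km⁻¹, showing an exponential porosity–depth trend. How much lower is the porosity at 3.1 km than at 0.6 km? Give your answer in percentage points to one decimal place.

24.2 percentage points

φ(0.6) = 0.49·e^(−0.39×0.6) = 0.3878
φ(3.1) = 0.49·e^(−0.39×3.1) = 0.1463
Δφ = 0.3878 − 0.1463 = 0.2415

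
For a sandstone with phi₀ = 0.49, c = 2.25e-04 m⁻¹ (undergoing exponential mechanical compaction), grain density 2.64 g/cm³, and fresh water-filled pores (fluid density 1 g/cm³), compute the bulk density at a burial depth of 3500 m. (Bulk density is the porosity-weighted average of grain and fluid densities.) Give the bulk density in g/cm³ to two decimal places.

Working in km (1 km = 1000 m; c in km⁻¹ = c in m⁻¹ × 1000):
Porosity at depth: phi = 0.49·exp(−0.225×3.5) = 0.49×0.4550 = 0.2229
Bulk density: ρ_b = (1−phi)ρ_g + phi·ρ_f = 0.7771×2.64 + 0.2229×1
       = 2.051 + 0.223 = 2.274 g/cm³

2.27 g/cm³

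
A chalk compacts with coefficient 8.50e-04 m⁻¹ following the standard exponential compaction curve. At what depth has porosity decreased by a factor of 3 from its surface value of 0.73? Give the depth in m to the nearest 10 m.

1290 m

Working in km (1 km = 1000 m; k in km⁻¹ = k in m⁻¹ × 1000):
phi/phi₀ = 1/3 ⇒ exp(−k·z) = 1/3 ⇒ z = ln(3) / k
z = 1.0986 / 0.85 = 1.292 km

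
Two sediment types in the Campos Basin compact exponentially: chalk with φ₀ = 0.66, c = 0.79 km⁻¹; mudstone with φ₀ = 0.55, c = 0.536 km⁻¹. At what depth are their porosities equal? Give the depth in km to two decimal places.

0.72 km

Set φ₀ₐ e^(−cₐd) = φ₀ᵦ e^(−cᵦd) ⇒ ln(φ₀ₐ/φ₀ᵦ) = (cₐ − cᵦ)·d
d = ln(0.66/0.55) / (0.79 − 0.536) = 0.1823 / 0.254 = 0.718 km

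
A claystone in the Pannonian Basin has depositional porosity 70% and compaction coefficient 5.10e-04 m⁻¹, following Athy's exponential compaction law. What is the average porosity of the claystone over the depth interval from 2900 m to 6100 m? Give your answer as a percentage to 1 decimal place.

7.9%

Working in km (1 km = 1000 m; c in km⁻¹ = c in m⁻¹ × 1000):
⟨φ⟩ = (1/(z₂−z₁)) ∫ φ₀ e^(−cz) dz = φ₀·(e^(−c·z₁) − e^(−c·z₂)) / (c·(z₂−z₁))
e^(−0.51×2.9) = 0.2279; e^(−0.51×6.1) = 0.0446
⟨φ⟩ = 0.7 × (0.2279 − 0.0446) / (0.51 × 3.2) = 0.7 × 0.1123 = 0.0786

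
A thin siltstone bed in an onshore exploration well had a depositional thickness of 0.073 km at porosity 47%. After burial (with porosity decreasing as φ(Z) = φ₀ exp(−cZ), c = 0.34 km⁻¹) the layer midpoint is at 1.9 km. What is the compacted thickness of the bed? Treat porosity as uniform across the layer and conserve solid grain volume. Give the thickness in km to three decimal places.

Porosity at 1.9 km: φ = 0.47·exp(−0.34×1.9) = 0.2463
Solid-volume conservation: h(1−φ) = h₀(1−φ₀) ⇒ h = h₀·(1−φ₀)/(1−φ)
h = 0.073 × (1 − 0.47)/(1 − 0.2463) = 0.073 × 0.7032 = 0.0513 km

0.051 km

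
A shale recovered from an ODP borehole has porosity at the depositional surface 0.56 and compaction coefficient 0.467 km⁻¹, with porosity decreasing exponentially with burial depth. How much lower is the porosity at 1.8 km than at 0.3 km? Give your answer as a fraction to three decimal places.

n(0.3) = 0.56·e^(−0.467×0.3) = 0.4868
n(1.8) = 0.56·e^(−0.467×1.8) = 0.2416
Δn = 0.4868 − 0.2416 = 0.2452

0.245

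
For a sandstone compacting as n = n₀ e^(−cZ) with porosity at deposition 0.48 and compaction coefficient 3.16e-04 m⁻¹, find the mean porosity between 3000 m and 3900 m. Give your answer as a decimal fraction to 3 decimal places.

0.162

Working in km (1 km = 1000 m; c in km⁻¹ = c in m⁻¹ × 1000):
⟨n⟩ = (1/(Z₂−Z₁)) ∫ n₀ e^(−cZ) dZ = n₀·(e^(−c·Z₁) − e^(−c·Z₂)) / (c·(Z₂−Z₁))
e^(−0.316×3) = 0.3875; e^(−0.316×3.9) = 0.2916
⟨n⟩ = 0.48 × (0.3875 − 0.2916) / (0.316 × 0.9) = 0.48 × 0.3373 = 0.1619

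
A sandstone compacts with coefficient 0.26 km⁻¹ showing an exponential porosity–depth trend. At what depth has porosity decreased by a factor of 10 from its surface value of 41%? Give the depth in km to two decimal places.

n/n₀ = 1/10 ⇒ exp(−k·d) = 1/10 ⇒ d = ln(10) / k
d = 2.3026 / 0.26 = 8.856 km

8.86 km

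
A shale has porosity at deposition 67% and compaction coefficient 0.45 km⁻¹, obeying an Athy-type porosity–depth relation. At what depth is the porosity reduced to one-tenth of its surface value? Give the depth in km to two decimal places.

φ/φ₀ = 1/10 ⇒ exp(−β·d) = 1/10 ⇒ d = ln(10) / β
d = 2.3026 / 0.45 = 5.117 km

5.12 km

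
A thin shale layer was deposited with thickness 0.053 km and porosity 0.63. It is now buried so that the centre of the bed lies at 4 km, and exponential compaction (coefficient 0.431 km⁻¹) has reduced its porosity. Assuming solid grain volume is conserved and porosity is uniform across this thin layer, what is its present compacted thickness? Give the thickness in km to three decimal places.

Porosity at 4 km: φ = 0.63·exp(−0.431×4) = 0.1124
Solid-volume conservation: h(1−φ) = h₀(1−φ₀) ⇒ h = h₀·(1−φ₀)/(1−φ)
h = 0.053 × (1 − 0.63)/(1 − 0.1124) = 0.053 × 0.4168 = 0.0221 km

0.022 km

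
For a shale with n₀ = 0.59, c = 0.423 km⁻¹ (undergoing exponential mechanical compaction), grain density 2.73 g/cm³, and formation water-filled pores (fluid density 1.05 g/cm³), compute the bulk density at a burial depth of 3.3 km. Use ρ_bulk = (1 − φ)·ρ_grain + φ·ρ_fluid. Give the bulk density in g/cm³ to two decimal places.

Porosity at depth: n = 0.59·exp(−0.423×3.3) = 0.59×0.2476 = 0.1461
Bulk density: ρ_b = (1−n)ρ_g + n·ρ_f = 0.8539×2.73 + 0.1461×1.05
       = 2.331 + 0.153 = 2.485 g/cm³

2.48 g/cm³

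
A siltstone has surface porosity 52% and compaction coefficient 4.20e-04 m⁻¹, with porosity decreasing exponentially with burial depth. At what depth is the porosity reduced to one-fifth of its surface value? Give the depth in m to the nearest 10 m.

Working in km (1 km = 1000 m; c in km⁻¹ = c in m⁻¹ × 1000):
phi/phi₀ = 1/5 ⇒ exp(−c·z) = 1/5 ⇒ z = ln(5) / c
z = 1.6094 / 0.42 = 3.832 km

3830 m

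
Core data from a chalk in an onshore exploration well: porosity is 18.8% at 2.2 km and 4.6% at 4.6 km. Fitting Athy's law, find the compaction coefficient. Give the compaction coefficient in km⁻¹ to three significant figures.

Athy: phi(d) = phi₀ e^(−cd) ⇒ phi₁/phi₂ = e^{c(d₂−d₁)} ⇒ c = ln(phi₁/phi₂)/(d₂−d₁)
c = ln(0.188/0.046) / (4.6 − 2.2) = ln(4.087) / 2.4 = 1.4078 / 2.4 = 0.5866 km⁻¹

0.587 km⁻¹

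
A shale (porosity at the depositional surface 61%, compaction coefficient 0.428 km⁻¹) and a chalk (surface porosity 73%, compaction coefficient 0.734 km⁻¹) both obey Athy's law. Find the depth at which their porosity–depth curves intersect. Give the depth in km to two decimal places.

Set phi₀ₐ e^(−cₐZ) = phi₀ᵦ e^(−cᵦZ) ⇒ ln(phi₀ₐ/phi₀ᵦ) = (cₐ − cᵦ)·Z
Z = ln(0.61/0.73) / (0.428 − 0.734) = -0.1796 / -0.306 = 0.587 km

0.59 km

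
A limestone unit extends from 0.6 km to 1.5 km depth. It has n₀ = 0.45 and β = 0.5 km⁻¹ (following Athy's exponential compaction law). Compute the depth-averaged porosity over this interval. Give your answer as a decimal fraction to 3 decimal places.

0.268

⟨n⟩ = (1/(d₂−d₁)) ∫ n₀ e^(−βd) dd = n₀·(e^(−β·d₁) − e^(−β·d₂)) / (β·(d₂−d₁))
e^(−0.5×0.6) = 0.7408; e^(−0.5×1.5) = 0.4724
⟨n⟩ = 0.45 × (0.7408 − 0.4724) / (0.5 × 0.9) = 0.45 × 0.5966 = 0.2685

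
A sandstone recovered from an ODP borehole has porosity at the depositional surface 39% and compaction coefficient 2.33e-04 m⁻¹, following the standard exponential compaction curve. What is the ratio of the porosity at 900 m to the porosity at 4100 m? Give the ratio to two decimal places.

2.11

Working in km (1 km = 1000 m; k in km⁻¹ = k in m⁻¹ × 1000):
φ(Z₁)/φ(Z₂) = e^(−k·Z₁)/e^(−k·Z₂) = e^{k(Z₂−Z₁)}
= exp(0.233 × 3.2) = exp(0.7456) = 2.1077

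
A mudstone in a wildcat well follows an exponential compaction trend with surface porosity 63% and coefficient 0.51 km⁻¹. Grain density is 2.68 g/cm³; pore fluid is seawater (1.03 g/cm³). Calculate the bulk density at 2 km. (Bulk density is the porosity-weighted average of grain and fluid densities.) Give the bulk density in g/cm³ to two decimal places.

Porosity at depth: phi = 0.63·exp(−0.51×2) = 0.63×0.3606 = 0.2272
Bulk density: ρ_b = (1−phi)ρ_g + phi·ρ_f = 0.7728×2.68 + 0.2272×1.03
       = 2.071 + 0.234 = 2.305 g/cm³

2.31 g/cm³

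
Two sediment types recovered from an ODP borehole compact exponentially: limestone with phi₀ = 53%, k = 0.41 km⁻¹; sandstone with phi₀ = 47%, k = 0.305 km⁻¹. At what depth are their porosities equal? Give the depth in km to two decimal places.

Set phi₀ₐ e^(−kₐz) = phi₀ᵦ e^(−kᵦz) ⇒ ln(phi₀ₐ/phi₀ᵦ) = (kₐ − kᵦ)·z
z = ln(0.53/0.47) / (0.41 − 0.305) = 0.1201 / 0.105 = 1.144 km

1.14 km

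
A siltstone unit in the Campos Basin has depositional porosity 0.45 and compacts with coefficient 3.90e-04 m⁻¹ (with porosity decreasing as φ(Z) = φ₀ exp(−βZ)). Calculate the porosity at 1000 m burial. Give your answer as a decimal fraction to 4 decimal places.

0.3047

Working in km (1 km = 1000 m; β in km⁻¹ = β in m⁻¹ × 1000):
φ = φ₀·exp(−β·Z) = 0.45 × exp(−0.39 × 1) = 0.45 × exp(−0.39)
  = 0.45 × 0.6771 = 0.3047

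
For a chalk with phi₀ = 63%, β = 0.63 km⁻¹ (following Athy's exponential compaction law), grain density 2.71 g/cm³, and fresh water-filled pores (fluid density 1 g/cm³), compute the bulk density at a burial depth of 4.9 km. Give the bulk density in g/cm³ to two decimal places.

2.66 g/cm³

Porosity at depth: phi = 0.63·exp(−0.63×4.9) = 0.63×0.0456 = 0.0288
Bulk density: ρ_b = (1−phi)ρ_g + phi·ρ_f = 0.9712×2.71 + 0.0288×1
       = 2.632 + 0.029 = 2.661 g/cm³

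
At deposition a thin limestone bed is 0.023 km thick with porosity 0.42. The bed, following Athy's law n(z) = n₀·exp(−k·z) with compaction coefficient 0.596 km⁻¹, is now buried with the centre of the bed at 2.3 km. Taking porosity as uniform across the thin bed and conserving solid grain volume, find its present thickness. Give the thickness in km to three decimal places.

Porosity at 2.3 km: n = 0.42·exp(−0.596×2.3) = 0.1066
Solid-volume conservation: h(1−n) = h₀(1−n₀) ⇒ h = h₀·(1−n₀)/(1−n)
h = 0.023 × (1 − 0.42)/(1 − 0.1066) = 0.023 × 0.6492 = 0.0149 km

0.015 km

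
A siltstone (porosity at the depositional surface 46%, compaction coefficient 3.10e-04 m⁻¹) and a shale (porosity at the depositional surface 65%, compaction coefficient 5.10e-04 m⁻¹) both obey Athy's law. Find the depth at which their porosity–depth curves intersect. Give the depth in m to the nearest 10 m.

1730 m

Working in km (1 km = 1000 m; k in km⁻¹ = k in m⁻¹ × 1000):
Set phi₀ₐ e^(−kₐz) = phi₀ᵦ e^(−kᵦz) ⇒ ln(phi₀ₐ/phi₀ᵦ) = (kₐ − kᵦ)·z
z = ln(0.46/0.65) / (0.31 − 0.51) = -0.3457 / -0.2 = 1.729 km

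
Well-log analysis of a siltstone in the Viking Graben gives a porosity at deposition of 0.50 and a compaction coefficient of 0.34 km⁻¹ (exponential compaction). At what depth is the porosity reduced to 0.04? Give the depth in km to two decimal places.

Invert Athy's law: Z = ln(n₀/n) / β
Z = ln(0.5/0.04) / 0.34 = ln(12.5) / 0.34 = 2.5257 / 0.34 = 7.429 km

7.43 km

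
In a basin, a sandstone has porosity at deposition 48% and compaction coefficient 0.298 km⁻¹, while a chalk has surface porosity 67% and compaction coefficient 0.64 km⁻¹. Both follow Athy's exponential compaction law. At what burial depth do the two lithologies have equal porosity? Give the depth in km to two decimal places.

Set phi₀ₐ e^(−cₐz) = phi₀ᵦ e^(−cᵦz) ⇒ ln(phi₀ₐ/phi₀ᵦ) = (cₐ − cᵦ)·z
z = ln(0.48/0.67) / (0.298 − 0.64) = -0.3335 / -0.342 = 0.975 km

0.98 km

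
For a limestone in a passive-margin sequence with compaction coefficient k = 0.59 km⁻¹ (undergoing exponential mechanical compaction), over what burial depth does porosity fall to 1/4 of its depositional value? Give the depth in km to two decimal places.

n/n₀ = 1/4 ⇒ exp(−k·z) = 1/4 ⇒ z = ln(4) / k
z = 1.3863 / 0.59 = 2.350 km

2.35 km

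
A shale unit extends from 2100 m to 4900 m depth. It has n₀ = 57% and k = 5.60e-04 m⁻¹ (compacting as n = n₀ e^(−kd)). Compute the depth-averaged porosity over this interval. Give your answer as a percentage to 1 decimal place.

8.9%

Working in km (1 km = 1000 m; k in km⁻¹ = k in m⁻¹ × 1000):
⟨n⟩ = (1/(d₂−d₁)) ∫ n₀ e^(−kd) dd = n₀·(e^(−k·d₁) − e^(−k·d₂)) / (k·(d₂−d₁))
e^(−0.56×2.1) = 0.3085; e^(−0.56×4.9) = 0.0643
⟨n⟩ = 0.57 × (0.3085 − 0.0643) / (0.56 × 2.8) = 0.57 × 0.1557 = 0.0888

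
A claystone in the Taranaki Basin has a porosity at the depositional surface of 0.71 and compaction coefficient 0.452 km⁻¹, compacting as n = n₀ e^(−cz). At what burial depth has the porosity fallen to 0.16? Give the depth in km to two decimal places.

3.30 km

Invert Athy's law: z = ln(n₀/n) / c
z = ln(0.71/0.16) / 0.452 = ln(4.438) / 0.452 = 1.4901 / 0.452 = 3.297 km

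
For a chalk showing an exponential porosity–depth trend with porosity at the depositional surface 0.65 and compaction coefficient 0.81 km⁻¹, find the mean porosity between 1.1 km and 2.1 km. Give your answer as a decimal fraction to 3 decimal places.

0.183

⟨φ⟩ = (1/(d₂−d₁)) ∫ φ₀ e^(−kd) dd = φ₀·(e^(−k·d₁) − e^(−k·d₂)) / (k·(d₂−d₁))
e^(−0.81×1.1) = 0.4102; e^(−0.81×2.1) = 0.1825
⟨φ⟩ = 0.65 × (0.4102 − 0.1825) / (0.81 × 1) = 0.65 × 0.2812 = 0.1828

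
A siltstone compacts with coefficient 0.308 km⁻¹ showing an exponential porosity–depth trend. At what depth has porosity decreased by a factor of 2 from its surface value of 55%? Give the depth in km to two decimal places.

2.25 km

phi/phi₀ = 1/2 ⇒ exp(−β·z) = 1/2 ⇒ z = ln(2) / β
z = 0.6931 / 0.308 = 2.250 km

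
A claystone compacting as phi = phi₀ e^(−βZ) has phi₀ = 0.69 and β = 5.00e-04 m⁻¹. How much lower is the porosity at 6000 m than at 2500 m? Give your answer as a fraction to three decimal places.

0.163

Working in km (1 km = 1000 m; β in km⁻¹ = β in m⁻¹ × 1000):
phi(2.5) = 0.69·e^(−0.5×2.5) = 0.1977
phi(6) = 0.69·e^(−0.5×6) = 0.0344
Δphi = 0.1977 − 0.0344 = 0.1633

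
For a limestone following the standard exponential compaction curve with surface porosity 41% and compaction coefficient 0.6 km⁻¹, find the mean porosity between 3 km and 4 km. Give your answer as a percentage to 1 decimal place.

5.1%

⟨φ⟩ = (1/(z₂−z₁)) ∫ φ₀ e^(−βz) dz = φ₀·(e^(−β·z₁) − e^(−β·z₂)) / (β·(z₂−z₁))
e^(−0.6×3) = 0.1653; e^(−0.6×4) = 0.0907
⟨φ⟩ = 0.41 × (0.1653 − 0.0907) / (0.6 × 1) = 0.41 × 0.1243 = 0.0510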